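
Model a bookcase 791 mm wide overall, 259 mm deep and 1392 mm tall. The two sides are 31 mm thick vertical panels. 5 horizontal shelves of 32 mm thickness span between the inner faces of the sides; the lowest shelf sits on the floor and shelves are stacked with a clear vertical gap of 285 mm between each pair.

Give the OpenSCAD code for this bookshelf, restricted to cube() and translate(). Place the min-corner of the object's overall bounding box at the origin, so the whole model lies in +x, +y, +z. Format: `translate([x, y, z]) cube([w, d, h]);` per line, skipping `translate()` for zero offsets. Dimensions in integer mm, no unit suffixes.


cube([31, 259, 1392]);
translate([760, 0, 0]) cube([31, 259, 1392]);
translate([31, 0, 0]) cube([729, 259, 32]);
translate([31, 0, 317]) cube([729, 259, 32]);
translate([31, 0, 634]) cube([729, 259, 32]);
translate([31, 0, 951]) cube([729, 259, 32]);
translate([31, 0, 1268]) cube([729, 259, 32]);


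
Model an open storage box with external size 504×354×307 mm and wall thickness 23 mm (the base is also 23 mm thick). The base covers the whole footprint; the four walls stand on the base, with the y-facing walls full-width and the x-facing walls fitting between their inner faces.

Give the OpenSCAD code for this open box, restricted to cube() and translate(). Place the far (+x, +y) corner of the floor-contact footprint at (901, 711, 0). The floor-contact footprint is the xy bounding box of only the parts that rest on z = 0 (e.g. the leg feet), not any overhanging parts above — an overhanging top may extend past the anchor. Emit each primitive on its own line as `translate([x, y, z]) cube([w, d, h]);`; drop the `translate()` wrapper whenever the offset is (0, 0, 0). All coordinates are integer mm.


translate([397, 357, 0]) cube([504, 354, 23]);
translate([397, 357, 23]) cube([504, 23, 284]);
translate([397, 688, 23]) cube([504, 23, 284]);
translate([397, 380, 23]) cube([23, 308, 284]);
translate([878, 380, 23]) cube([23, 308, 284]);


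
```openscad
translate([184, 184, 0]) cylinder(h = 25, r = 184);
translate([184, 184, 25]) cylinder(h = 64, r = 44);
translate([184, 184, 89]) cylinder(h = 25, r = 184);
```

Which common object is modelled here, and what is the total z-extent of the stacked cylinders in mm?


A spool. The overall height is 114 mm.

Three coaxial cylinders, large–small–large — a spool. Two 25 mm flanges and a 64 mm core give 25 + 64 + 25 = 114 mm.


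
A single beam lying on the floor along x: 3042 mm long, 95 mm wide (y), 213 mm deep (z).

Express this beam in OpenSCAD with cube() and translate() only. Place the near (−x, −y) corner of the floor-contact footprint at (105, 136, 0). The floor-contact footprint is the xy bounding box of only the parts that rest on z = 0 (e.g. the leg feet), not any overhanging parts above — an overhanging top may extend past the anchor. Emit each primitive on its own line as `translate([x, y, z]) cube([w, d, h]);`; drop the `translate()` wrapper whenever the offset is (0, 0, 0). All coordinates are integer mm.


translate([105, 136, 0]) cube([3042, 95, 213]);


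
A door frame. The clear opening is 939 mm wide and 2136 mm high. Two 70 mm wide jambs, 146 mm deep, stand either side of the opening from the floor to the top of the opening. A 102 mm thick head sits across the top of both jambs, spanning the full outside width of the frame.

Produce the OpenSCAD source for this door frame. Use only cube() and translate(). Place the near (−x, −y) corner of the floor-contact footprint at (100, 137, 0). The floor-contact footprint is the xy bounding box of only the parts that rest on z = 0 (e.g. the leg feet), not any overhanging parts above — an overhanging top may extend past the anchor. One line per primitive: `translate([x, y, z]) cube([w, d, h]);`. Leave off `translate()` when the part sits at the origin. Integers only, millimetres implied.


translate([100, 137, 0]) cube([70, 146, 2136]);
translate([1109, 137, 0]) cube([70, 146, 2136]);
translate([100, 137, 2136]) cube([1079, 146, 102]);


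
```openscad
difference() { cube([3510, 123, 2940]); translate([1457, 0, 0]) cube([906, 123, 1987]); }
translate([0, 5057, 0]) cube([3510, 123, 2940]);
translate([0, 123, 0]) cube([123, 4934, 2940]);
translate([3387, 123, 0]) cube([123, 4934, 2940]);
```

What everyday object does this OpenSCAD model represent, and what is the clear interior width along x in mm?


A single room. The interior width is 3264 mm.

Four walls enclosing a rectangle with a door in the front wall — a room. Outside width 3510 minus two 123 mm walls gives 3264 mm.


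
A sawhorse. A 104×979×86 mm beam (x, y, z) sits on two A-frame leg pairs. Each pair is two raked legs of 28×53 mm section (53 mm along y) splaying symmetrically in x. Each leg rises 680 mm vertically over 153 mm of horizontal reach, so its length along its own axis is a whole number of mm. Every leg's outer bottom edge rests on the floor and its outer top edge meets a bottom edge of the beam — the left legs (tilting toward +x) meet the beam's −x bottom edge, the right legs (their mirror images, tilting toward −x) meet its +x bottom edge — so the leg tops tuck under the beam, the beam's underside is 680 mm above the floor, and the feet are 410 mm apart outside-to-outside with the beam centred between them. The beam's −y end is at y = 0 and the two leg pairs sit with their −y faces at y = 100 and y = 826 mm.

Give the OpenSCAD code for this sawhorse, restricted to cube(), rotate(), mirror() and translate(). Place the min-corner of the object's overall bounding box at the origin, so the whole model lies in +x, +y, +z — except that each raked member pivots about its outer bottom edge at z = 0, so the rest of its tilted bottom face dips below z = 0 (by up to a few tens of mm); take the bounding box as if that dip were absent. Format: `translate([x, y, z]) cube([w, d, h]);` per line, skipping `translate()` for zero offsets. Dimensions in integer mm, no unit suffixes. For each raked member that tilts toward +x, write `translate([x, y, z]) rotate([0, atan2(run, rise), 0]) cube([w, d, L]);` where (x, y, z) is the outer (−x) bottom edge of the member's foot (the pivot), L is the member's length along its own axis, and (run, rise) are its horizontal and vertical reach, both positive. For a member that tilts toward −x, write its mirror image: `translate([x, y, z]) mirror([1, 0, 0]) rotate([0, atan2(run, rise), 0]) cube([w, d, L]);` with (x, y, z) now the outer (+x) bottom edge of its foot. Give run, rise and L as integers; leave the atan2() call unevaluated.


translate([153, 0, 680]) cube([104, 979, 86]);
translate([0, 100, 0]) rotate([0, atan2(153, 680), 0]) cube([28, 53, 697]);
translate([410, 100, 0]) mirror([1, 0, 0]) rotate([0, atan2(153, 680), 0]) cube([28, 53, 697]);
translate([0, 826, 0]) rotate([0, atan2(153, 680), 0]) cube([28, 53, 697]);
translate([410, 826, 0]) mirror([1, 0, 0]) rotate([0, atan2(153, 680), 0]) cube([28, 53, 697]);


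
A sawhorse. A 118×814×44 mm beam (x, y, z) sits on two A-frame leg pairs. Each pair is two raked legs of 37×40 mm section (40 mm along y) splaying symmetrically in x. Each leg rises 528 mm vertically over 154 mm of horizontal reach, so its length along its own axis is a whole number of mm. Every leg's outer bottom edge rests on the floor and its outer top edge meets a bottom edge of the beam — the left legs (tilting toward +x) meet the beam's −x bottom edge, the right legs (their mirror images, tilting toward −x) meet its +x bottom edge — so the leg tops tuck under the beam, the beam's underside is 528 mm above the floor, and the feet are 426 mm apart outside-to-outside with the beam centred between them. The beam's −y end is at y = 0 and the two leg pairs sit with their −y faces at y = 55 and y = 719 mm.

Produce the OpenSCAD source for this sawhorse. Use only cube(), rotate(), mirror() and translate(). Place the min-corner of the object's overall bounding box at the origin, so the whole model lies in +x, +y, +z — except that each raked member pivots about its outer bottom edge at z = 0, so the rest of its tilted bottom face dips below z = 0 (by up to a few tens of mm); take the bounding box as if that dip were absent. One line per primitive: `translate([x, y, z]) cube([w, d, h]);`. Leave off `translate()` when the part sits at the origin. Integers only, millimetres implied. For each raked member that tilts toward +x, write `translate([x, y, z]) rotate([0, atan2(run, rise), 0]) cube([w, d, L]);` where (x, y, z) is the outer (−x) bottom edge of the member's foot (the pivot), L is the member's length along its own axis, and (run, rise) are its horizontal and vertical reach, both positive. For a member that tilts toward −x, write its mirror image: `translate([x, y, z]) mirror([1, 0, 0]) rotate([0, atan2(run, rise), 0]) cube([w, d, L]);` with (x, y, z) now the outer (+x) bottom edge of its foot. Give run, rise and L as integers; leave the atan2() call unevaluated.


// leg length = √(154² + 528²) = 550
// right-leg outer foot x = 2·154 + 118 = 426
// beam min-corner = (154, 0, 528)
translate([154, 0, 528]) cube([118, 814, 44]);
translate([0, 55, 0]) rotate([0, atan2(154, 528), 0]) cube([37, 40, 550]);
translate([426, 55, 0]) mirror([1, 0, 0]) rotate([0, atan2(154, 528), 0]) cube([37, 40, 550]);
translate([0, 719, 0]) rotate([0, atan2(154, 528), 0]) cube([37, 40, 550]);
translate([426, 719, 0]) mirror([1, 0, 0]) rotate([0, atan2(154, 528), 0]) cube([37, 40, 550]);


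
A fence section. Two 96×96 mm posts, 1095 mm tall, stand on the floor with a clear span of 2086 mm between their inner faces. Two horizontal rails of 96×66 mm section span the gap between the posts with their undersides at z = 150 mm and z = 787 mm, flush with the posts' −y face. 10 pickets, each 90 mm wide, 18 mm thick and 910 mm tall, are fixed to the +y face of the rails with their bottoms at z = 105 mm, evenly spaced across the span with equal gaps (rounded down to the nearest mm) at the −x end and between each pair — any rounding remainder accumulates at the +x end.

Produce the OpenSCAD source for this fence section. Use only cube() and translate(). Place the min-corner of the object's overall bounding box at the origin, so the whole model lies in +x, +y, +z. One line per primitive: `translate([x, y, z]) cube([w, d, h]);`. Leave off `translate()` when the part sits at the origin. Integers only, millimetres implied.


cube([96, 96, 1095]);
translate([2182, 0, 0]) cube([96, 96, 1095]);
translate([96, 0, 150]) cube([2086, 96, 66]);
translate([96, 0, 787]) cube([2086, 96, 66]);
translate([203, 96, 105]) cube([90, 18, 910]);
translate([400, 96, 105]) cube([90, 18, 910]);
translate([597, 96, 105]) cube([90, 18, 910]);
translate([794, 96, 105]) cube([90, 18, 910]);
translate([991, 96, 105]) cube([90, 18, 910]);
translate([1188, 96, 105]) cube([90, 18, 910]);
translate([1385, 96, 105]) cube([90, 18, 910]);
translate([1582, 96, 105]) cube([90, 18, 910]);
translate([1779, 96, 105]) cube([90, 18, 910]);
translate([1976, 96, 105]) cube([90, 18, 910]);


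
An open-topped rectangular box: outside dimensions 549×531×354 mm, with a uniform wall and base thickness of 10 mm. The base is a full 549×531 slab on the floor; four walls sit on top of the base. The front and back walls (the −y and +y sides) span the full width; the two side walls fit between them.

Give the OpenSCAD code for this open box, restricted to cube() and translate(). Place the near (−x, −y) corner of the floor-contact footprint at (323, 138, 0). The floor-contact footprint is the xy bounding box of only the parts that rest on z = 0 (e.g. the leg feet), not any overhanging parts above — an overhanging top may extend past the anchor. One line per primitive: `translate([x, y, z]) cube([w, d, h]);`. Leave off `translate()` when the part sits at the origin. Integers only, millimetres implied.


translate([323, 138, 0]) cube([549, 531, 10]);
translate([323, 138, 10]) cube([549, 10, 344]);
translate([323, 659, 10]) cube([549, 10, 344]);
translate([323, 148, 10]) cube([10, 511, 344]);
translate([862, 148, 10]) cube([10, 511, 344]);


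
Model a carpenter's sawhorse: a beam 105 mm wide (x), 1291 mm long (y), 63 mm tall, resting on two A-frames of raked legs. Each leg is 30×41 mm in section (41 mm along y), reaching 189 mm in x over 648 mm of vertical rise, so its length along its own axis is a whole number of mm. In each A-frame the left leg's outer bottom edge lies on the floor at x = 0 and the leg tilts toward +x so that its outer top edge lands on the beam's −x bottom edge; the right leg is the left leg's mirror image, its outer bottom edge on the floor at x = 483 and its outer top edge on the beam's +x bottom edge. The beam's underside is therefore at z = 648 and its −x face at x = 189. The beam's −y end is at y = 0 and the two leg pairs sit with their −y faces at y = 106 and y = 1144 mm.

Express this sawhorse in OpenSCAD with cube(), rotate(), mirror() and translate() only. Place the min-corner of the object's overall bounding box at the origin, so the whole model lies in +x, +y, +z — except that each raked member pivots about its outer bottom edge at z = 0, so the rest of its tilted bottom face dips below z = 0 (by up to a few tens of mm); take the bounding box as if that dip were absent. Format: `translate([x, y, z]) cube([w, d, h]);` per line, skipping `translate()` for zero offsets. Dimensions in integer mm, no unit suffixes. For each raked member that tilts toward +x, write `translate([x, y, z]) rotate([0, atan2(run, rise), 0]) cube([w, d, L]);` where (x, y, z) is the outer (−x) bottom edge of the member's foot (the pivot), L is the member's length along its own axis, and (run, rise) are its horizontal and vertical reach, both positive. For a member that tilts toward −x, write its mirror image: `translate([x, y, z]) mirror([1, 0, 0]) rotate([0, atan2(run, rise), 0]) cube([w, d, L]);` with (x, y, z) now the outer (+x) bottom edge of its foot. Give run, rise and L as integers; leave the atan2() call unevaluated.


translate([189, 0, 648]) cube([105, 1291, 63]);
translate([0, 106, 0]) rotate([0, atan2(189, 648), 0]) cube([30, 41, 675]);
translate([483, 106, 0]) mirror([1, 0, 0]) rotate([0, atan2(189, 648), 0]) cube([30, 41, 675]);
translate([0, 1144, 0]) rotate([0, atan2(189, 648), 0]) cube([30, 41, 675]);
translate([483, 1144, 0]) mirror([1, 0, 0]) rotate([0, atan2(189, 648), 0]) cube([30, 41, 675]);


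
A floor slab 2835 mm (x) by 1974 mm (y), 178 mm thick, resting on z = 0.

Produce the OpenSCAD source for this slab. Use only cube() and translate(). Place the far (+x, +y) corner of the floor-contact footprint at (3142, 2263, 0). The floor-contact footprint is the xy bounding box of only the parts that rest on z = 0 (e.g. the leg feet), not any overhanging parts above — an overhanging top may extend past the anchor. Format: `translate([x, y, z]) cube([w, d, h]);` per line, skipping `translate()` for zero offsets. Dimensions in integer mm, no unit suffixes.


translate([307, 289, 0]) cube([2835, 1974, 178]);


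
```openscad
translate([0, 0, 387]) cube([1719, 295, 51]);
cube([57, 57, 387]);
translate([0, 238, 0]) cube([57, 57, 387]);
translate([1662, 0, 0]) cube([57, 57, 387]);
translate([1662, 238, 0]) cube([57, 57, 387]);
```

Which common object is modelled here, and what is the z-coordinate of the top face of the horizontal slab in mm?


A bench. The seat-top height is 438 mm.

A long slab on four corner posts — a bench. The slab sits at z = 387 with thickness 51, so the top is 387 + 51 = 438 mm.


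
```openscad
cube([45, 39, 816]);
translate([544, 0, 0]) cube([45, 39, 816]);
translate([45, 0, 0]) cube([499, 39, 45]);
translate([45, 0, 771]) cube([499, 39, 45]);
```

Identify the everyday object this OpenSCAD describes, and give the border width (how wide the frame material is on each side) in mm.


A picture frame. The border width is 45 mm.

Four thin pieces enclosing a rectangular opening — a picture frame. The two full-height stiles are 816 mm tall; the top rail sits at z = 771 and is 45 mm tall, so the border above the opening is 816 − 771 = 45 mm, matching the stile x-width.


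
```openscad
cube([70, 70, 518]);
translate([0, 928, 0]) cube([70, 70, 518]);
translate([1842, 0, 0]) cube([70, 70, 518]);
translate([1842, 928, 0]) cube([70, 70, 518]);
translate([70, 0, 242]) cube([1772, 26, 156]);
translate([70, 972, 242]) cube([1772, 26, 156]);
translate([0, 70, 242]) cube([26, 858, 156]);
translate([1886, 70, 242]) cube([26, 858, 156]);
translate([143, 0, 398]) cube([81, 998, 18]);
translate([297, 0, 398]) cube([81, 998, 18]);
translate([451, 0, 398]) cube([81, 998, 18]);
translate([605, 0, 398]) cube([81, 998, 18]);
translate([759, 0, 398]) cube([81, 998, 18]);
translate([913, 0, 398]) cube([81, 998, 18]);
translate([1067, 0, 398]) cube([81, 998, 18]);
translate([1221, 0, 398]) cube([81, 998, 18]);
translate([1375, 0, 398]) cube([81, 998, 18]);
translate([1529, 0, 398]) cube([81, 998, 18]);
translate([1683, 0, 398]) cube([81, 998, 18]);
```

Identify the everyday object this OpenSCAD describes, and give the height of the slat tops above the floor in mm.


A bed frame. The slat-top height is 416 mm.

Four posts, four rails, and a row of slats — a bed frame. Slats sit on the rails at z = 242 + 156 = 398; with slat thickness 18, the top is 416 mm.


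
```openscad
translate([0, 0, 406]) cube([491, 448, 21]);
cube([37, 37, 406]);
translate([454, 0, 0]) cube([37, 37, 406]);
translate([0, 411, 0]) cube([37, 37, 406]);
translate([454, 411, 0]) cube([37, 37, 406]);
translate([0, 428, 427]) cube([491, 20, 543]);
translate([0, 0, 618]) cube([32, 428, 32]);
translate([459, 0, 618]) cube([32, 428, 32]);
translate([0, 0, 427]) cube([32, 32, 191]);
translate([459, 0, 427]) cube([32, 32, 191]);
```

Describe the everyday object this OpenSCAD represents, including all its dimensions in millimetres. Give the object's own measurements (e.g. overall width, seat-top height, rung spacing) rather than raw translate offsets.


A chair. The seat is a 491×448×21 mm slab with its top at z = 427 mm, on four 37×37 mm corner legs (flush with the seat edges, standing on z = 0). A flat backrest 20 mm thick, 543 mm tall, spans the full seat width and rises from the seat top along its +y edge, rear face flush with the rear of the seat. Two armrests of 32×32 mm section run along each side from the seat's front edge to the front of the backrest, top faces 223 mm above the seat top and outer faces flush with the seat's x-edges; a 32×32 mm post under the front of each armrest stands on the seat at the front corner.


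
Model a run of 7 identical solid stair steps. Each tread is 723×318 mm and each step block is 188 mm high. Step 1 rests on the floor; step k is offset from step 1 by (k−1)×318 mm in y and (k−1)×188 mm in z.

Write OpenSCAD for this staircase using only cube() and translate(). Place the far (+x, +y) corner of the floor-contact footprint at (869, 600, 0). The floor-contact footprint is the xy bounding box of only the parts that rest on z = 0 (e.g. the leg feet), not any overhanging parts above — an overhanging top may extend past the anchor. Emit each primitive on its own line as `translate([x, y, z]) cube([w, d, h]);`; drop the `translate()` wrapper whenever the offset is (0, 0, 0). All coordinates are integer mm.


translate([146, 282, 0]) cube([723, 318, 188]);
translate([146, 600, 188]) cube([723, 318, 188]);
translate([146, 918, 376]) cube([723, 318, 188]);
translate([146, 1236, 564]) cube([723, 318, 188]);
translate([146, 1554, 752]) cube([723, 318, 188]);
translate([146, 1872, 940]) cube([723, 318, 188]);
translate([146, 2190, 1128]) cube([723, 318, 188]);


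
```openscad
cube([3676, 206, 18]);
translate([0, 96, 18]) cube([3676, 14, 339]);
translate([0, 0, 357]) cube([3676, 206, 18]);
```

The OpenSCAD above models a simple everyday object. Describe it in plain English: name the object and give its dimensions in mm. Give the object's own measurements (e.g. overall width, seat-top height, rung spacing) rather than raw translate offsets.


An I-beam lying along x, 3676 mm long. Overall section height 375 mm. Two flanges 206 mm wide (y) and 18 mm thick, one on the floor and one at the top; a web 14 mm thick runs between them, centred on the flange width.


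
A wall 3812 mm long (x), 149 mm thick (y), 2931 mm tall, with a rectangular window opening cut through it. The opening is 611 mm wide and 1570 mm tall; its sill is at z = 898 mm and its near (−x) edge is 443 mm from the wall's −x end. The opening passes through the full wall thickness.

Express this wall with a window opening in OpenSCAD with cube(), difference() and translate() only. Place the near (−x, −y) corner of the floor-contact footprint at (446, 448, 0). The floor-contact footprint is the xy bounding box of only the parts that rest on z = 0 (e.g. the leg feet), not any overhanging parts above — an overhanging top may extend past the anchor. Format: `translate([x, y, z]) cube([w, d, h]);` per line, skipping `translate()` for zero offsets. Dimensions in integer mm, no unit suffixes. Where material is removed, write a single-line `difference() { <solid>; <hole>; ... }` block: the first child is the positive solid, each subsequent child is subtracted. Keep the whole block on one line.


difference() { translate([446, 448, 0]) cube([3812, 149, 2931]); translate([889, 448, 898]) cube([611, 149, 1570]); }


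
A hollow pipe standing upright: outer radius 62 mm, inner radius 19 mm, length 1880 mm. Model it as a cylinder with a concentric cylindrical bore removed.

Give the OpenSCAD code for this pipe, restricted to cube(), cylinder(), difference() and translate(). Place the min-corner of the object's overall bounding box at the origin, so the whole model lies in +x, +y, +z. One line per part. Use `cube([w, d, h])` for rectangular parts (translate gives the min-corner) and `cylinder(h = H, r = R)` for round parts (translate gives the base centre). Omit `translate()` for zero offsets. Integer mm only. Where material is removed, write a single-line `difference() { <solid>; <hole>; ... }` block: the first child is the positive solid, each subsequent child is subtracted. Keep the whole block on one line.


difference() { translate([62, 62, 0]) cylinder(h = 1880, r = 62); translate([62, 62, 0]) cylinder(h = 1880, r = 19); }


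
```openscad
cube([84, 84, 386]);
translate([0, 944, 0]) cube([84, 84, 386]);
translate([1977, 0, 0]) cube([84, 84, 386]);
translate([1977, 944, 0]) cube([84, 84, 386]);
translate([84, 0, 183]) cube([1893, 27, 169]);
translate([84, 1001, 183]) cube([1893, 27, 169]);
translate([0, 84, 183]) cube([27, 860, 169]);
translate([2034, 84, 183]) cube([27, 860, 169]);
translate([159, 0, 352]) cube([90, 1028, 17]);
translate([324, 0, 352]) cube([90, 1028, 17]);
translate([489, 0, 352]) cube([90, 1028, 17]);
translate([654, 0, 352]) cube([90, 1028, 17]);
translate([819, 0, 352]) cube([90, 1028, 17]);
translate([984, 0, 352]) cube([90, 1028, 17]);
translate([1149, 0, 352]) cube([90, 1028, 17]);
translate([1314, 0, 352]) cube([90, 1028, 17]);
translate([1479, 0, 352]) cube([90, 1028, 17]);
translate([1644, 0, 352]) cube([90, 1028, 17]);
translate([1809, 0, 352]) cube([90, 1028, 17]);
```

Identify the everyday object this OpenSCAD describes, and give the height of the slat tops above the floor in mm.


A bed frame. The slat-top height is 369 mm.

Four posts, four rails, and a row of slats — a bed frame. Slats sit on the rails at z = 183 + 169 = 352; with slat thickness 17, the top is 369 mm.


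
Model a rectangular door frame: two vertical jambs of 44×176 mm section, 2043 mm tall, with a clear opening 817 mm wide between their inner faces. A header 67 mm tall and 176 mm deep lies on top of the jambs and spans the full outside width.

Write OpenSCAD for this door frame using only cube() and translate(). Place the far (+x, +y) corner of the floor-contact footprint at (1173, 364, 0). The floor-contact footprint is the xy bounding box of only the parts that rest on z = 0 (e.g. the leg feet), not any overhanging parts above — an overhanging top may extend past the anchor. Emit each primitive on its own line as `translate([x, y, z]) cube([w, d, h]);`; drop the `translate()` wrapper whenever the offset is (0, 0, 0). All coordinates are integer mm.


translate([268, 188, 0]) cube([44, 176, 2043]);
translate([1129, 188, 0]) cube([44, 176, 2043]);
translate([268, 188, 2043]) cube([905, 176, 67]);


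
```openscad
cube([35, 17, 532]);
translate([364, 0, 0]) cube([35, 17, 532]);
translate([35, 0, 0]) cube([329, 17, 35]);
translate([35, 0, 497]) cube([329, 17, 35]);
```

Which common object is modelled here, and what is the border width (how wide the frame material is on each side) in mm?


A picture frame. The border width is 35 mm.

Four thin pieces enclosing a rectangular opening — a picture frame. The two full-height stiles are 532 mm tall; the top rail sits at z = 497 and is 35 mm tall, so the border above the opening is 532 − 497 = 35 mm, matching the stile x-width.


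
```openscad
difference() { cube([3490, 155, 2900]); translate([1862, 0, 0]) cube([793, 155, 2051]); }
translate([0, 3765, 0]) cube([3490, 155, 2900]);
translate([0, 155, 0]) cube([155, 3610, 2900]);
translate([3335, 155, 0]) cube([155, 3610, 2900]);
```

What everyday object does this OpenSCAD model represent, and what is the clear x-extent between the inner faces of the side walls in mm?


A single room. The interior width is 3180 mm.

Four walls enclosing a rectangle with a door in the front wall — a room. Outside width 3490 minus two 155 mm walls gives 3180 mm.


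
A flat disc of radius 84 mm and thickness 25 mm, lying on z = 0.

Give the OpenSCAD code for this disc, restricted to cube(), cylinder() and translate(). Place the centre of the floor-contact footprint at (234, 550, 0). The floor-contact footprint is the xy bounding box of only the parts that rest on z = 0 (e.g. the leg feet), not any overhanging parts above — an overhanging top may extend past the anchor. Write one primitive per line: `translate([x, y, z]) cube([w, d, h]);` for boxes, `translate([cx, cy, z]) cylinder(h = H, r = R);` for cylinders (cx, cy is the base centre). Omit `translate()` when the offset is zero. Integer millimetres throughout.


translate([234, 550, 0]) cylinder(h = 25, r = 84);


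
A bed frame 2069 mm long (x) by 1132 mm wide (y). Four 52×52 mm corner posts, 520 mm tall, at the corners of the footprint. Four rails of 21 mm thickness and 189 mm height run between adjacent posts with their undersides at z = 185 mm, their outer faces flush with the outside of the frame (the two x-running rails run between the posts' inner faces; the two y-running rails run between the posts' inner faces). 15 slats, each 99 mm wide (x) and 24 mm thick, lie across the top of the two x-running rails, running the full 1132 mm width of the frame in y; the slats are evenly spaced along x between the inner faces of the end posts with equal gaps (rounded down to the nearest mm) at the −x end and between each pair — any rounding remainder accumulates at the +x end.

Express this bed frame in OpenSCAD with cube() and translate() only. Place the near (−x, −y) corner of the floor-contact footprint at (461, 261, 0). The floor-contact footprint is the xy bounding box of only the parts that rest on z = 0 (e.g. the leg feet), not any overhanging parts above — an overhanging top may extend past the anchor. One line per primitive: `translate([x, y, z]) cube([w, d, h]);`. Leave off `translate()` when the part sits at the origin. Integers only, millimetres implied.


// slat z = rail_z + rail_h = 185 + 189 = 374
// slat gap = ⌊(1965 − 15·99) / 16⌋ = 30
translate([461, 261, 0]) cube([52, 52, 520]);
translate([461, 1341, 0]) cube([52, 52, 520]);
translate([2478, 261, 0]) cube([52, 52, 520]);
translate([2478, 1341, 0]) cube([52, 52, 520]);
translate([513, 261, 185]) cube([1965, 21, 189]);
translate([513, 1372, 185]) cube([1965, 21, 189]);
translate([461, 313, 185]) cube([21, 1028, 189]);
translate([2509, 313, 185]) cube([21, 1028, 189]);
translate([543, 261, 374]) cube([99, 1132, 24]);
translate([672, 261, 374]) cube([99, 1132, 24]);
translate([801, 261, 374]) cube([99, 1132, 24]);
translate([930, 261, 374]) cube([99, 1132, 24]);
translate([1059, 261, 374]) cube([99, 1132, 24]);
translate([1188, 261, 374]) cube([99, 1132, 24]);
translate([1317, 261, 374]) cube([99, 1132, 24]);
translate([1446, 261, 374]) cube([99, 1132, 24]);
translate([1575, 261, 374]) cube([99, 1132, 24]);
translate([1704, 261, 374]) cube([99, 1132, 24]);
translate([1833, 261, 374]) cube([99, 1132, 24]);
translate([1962, 261, 374]) cube([99, 1132, 24]);
translate([2091, 261, 374]) cube([99, 1132, 24]);
translate([2220, 261, 374]) cube([99, 1132, 24]);
translate([2349, 261, 374]) cube([99, 1132, 24]);


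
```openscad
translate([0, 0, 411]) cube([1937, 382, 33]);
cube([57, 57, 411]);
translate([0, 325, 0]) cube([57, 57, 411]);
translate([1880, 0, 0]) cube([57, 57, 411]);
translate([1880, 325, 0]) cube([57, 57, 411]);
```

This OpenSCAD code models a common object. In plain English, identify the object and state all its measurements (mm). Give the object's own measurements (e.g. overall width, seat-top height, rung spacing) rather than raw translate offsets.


A long wooden bench with a 1937 mm (x) × 382 mm (y) seat, 33 mm thick, its top surface 444 mm above the floor. Four 57 mm square legs at the seat corners, flush with the edges, run from z = 0 to the seat underside.


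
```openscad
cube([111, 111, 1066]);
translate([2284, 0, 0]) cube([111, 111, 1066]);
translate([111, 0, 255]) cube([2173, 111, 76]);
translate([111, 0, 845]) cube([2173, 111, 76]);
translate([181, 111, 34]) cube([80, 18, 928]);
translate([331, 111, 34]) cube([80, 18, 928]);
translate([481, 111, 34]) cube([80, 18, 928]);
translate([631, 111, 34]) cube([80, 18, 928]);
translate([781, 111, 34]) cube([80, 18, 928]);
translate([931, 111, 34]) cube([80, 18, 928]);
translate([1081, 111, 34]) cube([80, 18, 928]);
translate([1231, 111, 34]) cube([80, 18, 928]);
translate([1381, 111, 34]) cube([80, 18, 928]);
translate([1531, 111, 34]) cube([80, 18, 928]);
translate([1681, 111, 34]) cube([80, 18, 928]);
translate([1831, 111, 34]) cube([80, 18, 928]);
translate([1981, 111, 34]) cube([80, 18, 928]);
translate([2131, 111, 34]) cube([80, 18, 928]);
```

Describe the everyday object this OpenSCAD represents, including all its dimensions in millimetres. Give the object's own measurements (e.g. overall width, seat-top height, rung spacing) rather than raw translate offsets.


A fence section. Two 111×111 mm posts, 1066 mm tall, stand on the floor with a clear span of 2173 mm between their inner faces. Two horizontal rails of 111×76 mm section span the gap between the posts with their undersides at z = 255 mm and z = 845 mm, flush with the posts' −y face. 14 pickets, each 80 mm wide, 18 mm thick and 928 mm tall, are fixed to the +y face of the rails with their bottoms at z = 34 mm, spaced across the span with a 70 mm gap after the −x post and between neighbouring pickets, with 73 mm left before the +x post.


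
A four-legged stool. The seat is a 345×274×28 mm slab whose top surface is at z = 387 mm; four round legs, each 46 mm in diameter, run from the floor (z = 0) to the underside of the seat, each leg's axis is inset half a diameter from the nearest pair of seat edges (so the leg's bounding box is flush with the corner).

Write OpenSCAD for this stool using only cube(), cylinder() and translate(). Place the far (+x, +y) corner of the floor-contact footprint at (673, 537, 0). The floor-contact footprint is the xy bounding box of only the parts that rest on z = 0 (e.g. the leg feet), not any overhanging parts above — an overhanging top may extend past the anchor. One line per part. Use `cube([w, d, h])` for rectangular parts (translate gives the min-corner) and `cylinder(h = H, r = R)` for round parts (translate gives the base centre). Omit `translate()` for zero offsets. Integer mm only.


translate([328, 263, 359]) cube([345, 274, 28]);
translate([351, 286, 0]) cylinder(h = 359, r = 23);
translate([650, 286, 0]) cylinder(h = 359, r = 23);
translate([351, 514, 0]) cylinder(h = 359, r = 23);
translate([650, 514, 0]) cylinder(h = 359, r = 23);


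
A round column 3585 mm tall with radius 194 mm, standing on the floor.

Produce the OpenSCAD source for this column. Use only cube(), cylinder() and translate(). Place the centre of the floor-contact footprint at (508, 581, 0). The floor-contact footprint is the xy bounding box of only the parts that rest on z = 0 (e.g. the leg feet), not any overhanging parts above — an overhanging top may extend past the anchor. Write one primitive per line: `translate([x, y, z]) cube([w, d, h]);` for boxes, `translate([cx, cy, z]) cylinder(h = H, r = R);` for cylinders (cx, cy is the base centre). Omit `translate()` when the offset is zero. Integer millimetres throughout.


translate([508, 581, 0]) cylinder(h = 3585, r = 194);


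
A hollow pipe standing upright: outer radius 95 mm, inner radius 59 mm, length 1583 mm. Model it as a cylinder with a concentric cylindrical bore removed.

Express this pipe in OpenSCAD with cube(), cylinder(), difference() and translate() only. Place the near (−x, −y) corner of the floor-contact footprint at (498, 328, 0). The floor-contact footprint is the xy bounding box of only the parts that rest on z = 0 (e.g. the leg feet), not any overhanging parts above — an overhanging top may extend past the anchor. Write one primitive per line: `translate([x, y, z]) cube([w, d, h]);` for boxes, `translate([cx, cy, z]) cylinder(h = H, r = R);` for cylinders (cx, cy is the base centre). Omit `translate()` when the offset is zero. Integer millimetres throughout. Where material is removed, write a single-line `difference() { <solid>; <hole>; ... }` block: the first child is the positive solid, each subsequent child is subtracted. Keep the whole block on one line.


difference() { translate([593, 423, 0]) cylinder(h = 1583, r = 95); translate([593, 423, 0]) cylinder(h = 1583, r = 59); }


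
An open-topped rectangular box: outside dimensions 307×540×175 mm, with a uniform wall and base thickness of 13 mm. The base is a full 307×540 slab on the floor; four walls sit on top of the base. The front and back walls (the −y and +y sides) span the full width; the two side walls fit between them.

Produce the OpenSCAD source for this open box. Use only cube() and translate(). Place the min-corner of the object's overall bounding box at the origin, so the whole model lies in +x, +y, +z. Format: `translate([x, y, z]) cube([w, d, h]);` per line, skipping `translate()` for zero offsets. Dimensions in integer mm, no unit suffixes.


cube([307, 540, 13]);
translate([0, 0, 13]) cube([307, 13, 162]);
translate([0, 527, 13]) cube([307, 13, 162]);
translate([0, 13, 13]) cube([13, 514, 162]);
translate([294, 13, 13]) cube([13, 514, 162]);


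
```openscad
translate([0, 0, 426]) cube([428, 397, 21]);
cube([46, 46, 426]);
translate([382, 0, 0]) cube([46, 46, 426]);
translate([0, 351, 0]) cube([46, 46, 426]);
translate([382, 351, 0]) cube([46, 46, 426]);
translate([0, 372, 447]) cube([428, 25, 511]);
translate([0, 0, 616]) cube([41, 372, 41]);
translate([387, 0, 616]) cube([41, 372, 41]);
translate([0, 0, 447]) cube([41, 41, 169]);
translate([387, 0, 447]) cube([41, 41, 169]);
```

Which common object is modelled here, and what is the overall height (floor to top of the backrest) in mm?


A chair. The overall height is 958 mm.

A slab on four corner posts with a tall panel at the back — a chair. The seat slab sits at z = 426 with thickness 21, and the 511 mm backrest starts at the seat top, so the overall height is 426 + 21 + 511 = 958 mm.


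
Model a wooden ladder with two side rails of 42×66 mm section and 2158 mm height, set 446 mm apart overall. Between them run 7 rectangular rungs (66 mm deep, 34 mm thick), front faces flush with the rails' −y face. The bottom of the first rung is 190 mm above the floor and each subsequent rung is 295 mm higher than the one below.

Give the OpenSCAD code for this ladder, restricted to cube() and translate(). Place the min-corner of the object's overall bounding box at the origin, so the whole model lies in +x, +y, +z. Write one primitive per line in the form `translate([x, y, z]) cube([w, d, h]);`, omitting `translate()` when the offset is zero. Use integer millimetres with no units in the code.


cube([42, 66, 2158]);
translate([404, 0, 0]) cube([42, 66, 2158]);
translate([42, 0, 190]) cube([362, 66, 34]);
translate([42, 0, 485]) cube([362, 66, 34]);
translate([42, 0, 780]) cube([362, 66, 34]);
translate([42, 0, 1075]) cube([362, 66, 34]);
translate([42, 0, 1370]) cube([362, 66, 34]);
translate([42, 0, 1665]) cube([362, 66, 34]);
translate([42, 0, 1960]) cube([362, 66, 34]);


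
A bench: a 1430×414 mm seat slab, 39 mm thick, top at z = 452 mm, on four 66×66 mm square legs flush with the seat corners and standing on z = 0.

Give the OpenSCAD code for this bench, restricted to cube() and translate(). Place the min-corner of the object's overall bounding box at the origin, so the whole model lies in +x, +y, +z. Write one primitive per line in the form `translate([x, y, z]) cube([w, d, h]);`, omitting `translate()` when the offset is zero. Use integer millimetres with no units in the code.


translate([0, 0, 413]) cube([1430, 414, 39]);
cube([66, 66, 413]);
translate([0, 348, 0]) cube([66, 66, 413]);
translate([1364, 0, 0]) cube([66, 66, 413]);
translate([1364, 348, 0]) cube([66, 66, 413]);


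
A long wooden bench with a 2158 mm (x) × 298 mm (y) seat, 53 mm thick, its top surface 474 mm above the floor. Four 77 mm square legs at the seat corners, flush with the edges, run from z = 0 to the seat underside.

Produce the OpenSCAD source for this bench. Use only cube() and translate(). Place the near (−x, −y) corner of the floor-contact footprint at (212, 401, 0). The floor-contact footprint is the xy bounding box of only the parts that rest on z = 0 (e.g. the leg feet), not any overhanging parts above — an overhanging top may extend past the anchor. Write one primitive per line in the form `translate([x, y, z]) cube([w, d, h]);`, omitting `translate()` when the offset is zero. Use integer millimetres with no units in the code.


// leg_h = 474 − 53 = 421
translate([212, 401, 421]) cube([2158, 298, 53]);
translate([212, 401, 0]) cube([77, 77, 421]);
translate([212, 622, 0]) cube([77, 77, 421]);
translate([2293, 401, 0]) cube([77, 77, 421]);
translate([2293, 622, 0]) cube([77, 77, 421]);


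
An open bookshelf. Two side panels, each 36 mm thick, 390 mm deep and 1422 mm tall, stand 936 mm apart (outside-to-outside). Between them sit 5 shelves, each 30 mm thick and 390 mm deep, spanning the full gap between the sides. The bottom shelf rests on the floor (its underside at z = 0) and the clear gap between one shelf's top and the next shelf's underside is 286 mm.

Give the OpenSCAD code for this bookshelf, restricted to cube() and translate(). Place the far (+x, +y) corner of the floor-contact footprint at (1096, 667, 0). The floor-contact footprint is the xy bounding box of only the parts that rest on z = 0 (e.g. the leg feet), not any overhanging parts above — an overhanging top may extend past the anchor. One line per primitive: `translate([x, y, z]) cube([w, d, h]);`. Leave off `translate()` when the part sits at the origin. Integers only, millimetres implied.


translate([160, 277, 0]) cube([36, 390, 1422]);
translate([1060, 277, 0]) cube([36, 390, 1422]);
translate([196, 277, 0]) cube([864, 390, 30]);
translate([196, 277, 316]) cube([864, 390, 30]);
translate([196, 277, 632]) cube([864, 390, 30]);
translate([196, 277, 948]) cube([864, 390, 30]);
translate([196, 277, 1264]) cube([864, 390, 30]);


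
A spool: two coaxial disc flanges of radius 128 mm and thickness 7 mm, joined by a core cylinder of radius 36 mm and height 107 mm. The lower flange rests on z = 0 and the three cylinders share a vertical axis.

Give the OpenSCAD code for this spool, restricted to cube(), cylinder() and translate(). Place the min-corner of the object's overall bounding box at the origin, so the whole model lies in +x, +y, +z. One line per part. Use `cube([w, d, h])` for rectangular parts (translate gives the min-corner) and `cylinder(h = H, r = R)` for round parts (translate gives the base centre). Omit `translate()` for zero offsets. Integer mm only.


translate([128, 128, 0]) cylinder(h = 7, r = 128);
translate([128, 128, 7]) cylinder(h = 107, r = 36);
translate([128, 128, 114]) cylinder(h = 7, r = 128);
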